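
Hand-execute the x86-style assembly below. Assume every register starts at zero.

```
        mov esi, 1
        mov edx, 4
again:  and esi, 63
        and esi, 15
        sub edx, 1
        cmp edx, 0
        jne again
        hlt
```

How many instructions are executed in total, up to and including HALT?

23

after mov esi, 1: esi=1
after mov edx, 4: edx=4
after and esi, 63: esi=1&63=1
after and esi, 15: esi=1&15=1
after sub edx, 1: edx=4-1=3
cmp edx, 0  (cmp 3,0)
jne again: taken
after and esi, 63: esi=1&63=1
after and esi, 15: esi=1&15=1
after sub edx, 1: edx=3-1=2
cmp edx, 0  (cmp 2,0)
jne again: taken
after and esi, 63: esi=1&63=1
after and esi, 15: esi=1&15=1
after sub edx, 1: edx=2-1=1
cmp edx, 0  (cmp 1,0)
jne again: taken
after and esi, 63: esi=1&63=1
after and esi, 15: esi=1&15=1
after sub edx, 1: edx=1-1=0
cmp edx, 0  (cmp 0,0)
jne again: not taken
halt.
Total executed instructions: 23.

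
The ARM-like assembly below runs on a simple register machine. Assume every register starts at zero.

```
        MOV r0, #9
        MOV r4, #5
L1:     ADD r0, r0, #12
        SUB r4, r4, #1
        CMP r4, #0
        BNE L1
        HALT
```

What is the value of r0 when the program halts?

69

after MOV r0, #9: r0=9
after MOV r4, #5: r4=5
after ADD r0, r0, #12: r0=9+12=21
after SUB r4, r4, #1: r4=5-1=4
CMP r4, #0  (cmp 4,0)
BNE L1: taken
after ADD r0, r0, #12: r0=21+12=33
after SUB r4, r4, #1: r4=4-1=3
CMP r4, #0  (cmp 3,0)
BNE L1: taken
after ADD r0, r0, #12: r0=33+12=45
after SUB r4, r4, #1: r4=3-1=2
CMP r4, #0  (cmp 2,0)
BNE L1: taken
after ADD r0, r0, #12: r0=45+12=57
after SUB r4, r4, #1: r4=2-1=1
CMP r4, #0  (cmp 1,0)
BNE L1: taken
after ADD r0, r0, #12: r0=57+12=69
after SUB r4, r4, #1: r4=1-1=0
CMP r4, #0  (cmp 0,0)
BNE L1: not taken
halt.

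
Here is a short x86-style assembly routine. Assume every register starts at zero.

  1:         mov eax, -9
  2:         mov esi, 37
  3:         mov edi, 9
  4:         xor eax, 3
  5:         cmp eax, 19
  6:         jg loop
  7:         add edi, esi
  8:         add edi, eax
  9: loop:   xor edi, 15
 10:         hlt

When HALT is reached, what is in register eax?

-12

after mov eax, -9: eax=-9
after mov esi, 37: esi=37
after mov edi, 9: edi=9
after xor eax, 3: eax=(-9)^3=-12
cmp eax, 19  (cmp -12,19)
jg loop: not taken
after add edi, esi: edi=9+37=46
after add edi, eax: edi=46+(-12)=34
after xor edi, 15: edi=34^15=45
halt.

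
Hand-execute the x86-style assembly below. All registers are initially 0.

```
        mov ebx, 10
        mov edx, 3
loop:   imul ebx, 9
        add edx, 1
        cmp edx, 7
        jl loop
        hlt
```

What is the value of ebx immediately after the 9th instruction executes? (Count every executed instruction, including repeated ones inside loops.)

810

after mov ebx, 10: ebx=10
after mov edx, 3: edx=3
after imul ebx, 9: ebx=10*9=90
after add edx, 1: edx=3+1=4
cmp edx, 7  (cmp 4,7)
jl loop: taken
after imul ebx, 9: ebx=90*9=810
after add edx, 1: edx=4+1=5
cmp edx, 7  (cmp 5,7)
After step 9: ebx = 810.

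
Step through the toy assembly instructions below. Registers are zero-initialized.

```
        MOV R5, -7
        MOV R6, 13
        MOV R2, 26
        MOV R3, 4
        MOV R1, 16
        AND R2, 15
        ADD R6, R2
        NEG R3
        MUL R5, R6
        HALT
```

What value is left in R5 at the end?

-161

MOV R5, -7 → R5=-7
MOV R6, 13 → R6=13
MOV R2, 26 → R2=26
MOV R3, 4 → R3=4
MOV R1, 16 → R1=16
AND R2, 15 → R2=26&15=10
ADD R6, R2 → R6=13+10=23
NEG R3 → R3=-(4)=-4
MUL R5, R6 → R5=(-7)*23=-161
halt.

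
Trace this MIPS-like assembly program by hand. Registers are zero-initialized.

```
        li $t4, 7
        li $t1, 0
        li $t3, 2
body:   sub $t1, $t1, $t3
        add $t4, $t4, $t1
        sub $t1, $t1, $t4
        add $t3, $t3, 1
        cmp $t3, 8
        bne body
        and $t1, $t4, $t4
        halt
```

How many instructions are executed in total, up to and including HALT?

41

$t4=7
$t1=0
$t3=2
$t1=0-2=-2
$t4=7+(-2)=5
$t1=(-2)-5=-7
$t3=2+1=3
cmp $t3, 8  (cmp 3,8)
bne body: taken
$t1=(-7)-3=-10
$t4=5+(-10)=-5
$t1=(-10)-(-5)=-5
$t3=3+1=4
cmp $t3, 8  (cmp 4,8)
bne body: taken
$t1=(-5)-4=-9
$t4=(-5)+(-9)=-14
$t1=(-9)-(-14)=5
$t3=4+1=5
cmp $t3, 8  (cmp 5,8)
bne body: taken
$t1=5-5=0
$t4=(-14)+0=-14
$t1=0-(-14)=14
$t3=5+1=6
cmp $t3, 8  (cmp 6,8)
bne body: taken
$t1=14-6=8
$t4=(-14)+8=-6
$t1=8-(-6)=14
$t3=6+1=7
cmp $t3, 8  (cmp 7,8)
bne body: taken
$t1=14-7=7
$t4=(-6)+7=1
$t1=7-1=6
$t3=7+1=8
cmp $t3, 8  (cmp 8,8)
bne body: not taken
$t1=1&1=1
halt.
Total executed instructions: 41.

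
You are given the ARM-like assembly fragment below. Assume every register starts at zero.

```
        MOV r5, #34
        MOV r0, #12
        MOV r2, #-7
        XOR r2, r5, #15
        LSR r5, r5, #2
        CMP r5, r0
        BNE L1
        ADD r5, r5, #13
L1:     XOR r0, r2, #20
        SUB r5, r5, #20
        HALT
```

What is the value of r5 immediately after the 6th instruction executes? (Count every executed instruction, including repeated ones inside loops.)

MOV r5, #34 → r5=34
MOV r0, #12 → r0=12
MOV r2, #-7 → r2=-7
XOR r2, r5, #15 → r2=34^15=45
LSR r5, r5, #2 → r5=34>>2=8
CMP r5, r0  (cmp 8,12)
After step 6: r5 = 8.

8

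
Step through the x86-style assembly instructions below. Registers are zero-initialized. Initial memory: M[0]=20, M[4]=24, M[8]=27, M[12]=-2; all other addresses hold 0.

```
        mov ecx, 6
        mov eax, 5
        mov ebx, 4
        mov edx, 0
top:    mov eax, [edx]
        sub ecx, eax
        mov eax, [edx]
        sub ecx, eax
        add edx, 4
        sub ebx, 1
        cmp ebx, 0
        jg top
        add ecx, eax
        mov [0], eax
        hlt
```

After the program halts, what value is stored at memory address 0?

-2

ecx=6
eax=5
ebx=4
edx=0
eax=M[0]=20
ecx=6-20=-14
eax=M[0]=20
ecx=(-14)-20=-34
edx=0+4=4
ebx=4-1=3
cmp ebx, 0  (cmp 3,0)
jg top: taken
eax=M[4]=24
ecx=(-34)-24=-58
eax=M[4]=24
ecx=(-58)-24=-82
edx=4+4=8
ebx=3-1=2
cmp ebx, 0  (cmp 2,0)
jg top: taken
eax=M[8]=27
ecx=(-82)-27=-109
eax=M[8]=27
ecx=(-109)-27=-136
edx=8+4=12
ebx=2-1=1
cmp ebx, 0  (cmp 1,0)
jg top: taken
eax=M[12]=-2
ecx=(-136)-(-2)=-134
eax=M[12]=-2
ecx=(-134)-(-2)=-132
edx=12+4=16
ebx=1-1=0
cmp ebx, 0  (cmp 0,0)
jg top: not taken
ecx=(-132)+(-2)=-134
mov [0], eax → M[0]=-2
halt.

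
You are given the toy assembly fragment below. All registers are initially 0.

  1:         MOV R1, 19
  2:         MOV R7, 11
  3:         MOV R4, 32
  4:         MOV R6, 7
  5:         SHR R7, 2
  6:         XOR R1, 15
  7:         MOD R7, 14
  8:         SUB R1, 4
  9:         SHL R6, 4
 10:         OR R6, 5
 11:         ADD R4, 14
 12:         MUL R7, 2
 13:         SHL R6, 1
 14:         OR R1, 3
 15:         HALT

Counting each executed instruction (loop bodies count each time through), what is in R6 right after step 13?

234

after MOV R1, 19: R1=19
after MOV R7, 11: R7=11
after MOV R4, 32: R4=32
after MOV R6, 7: R6=7
after SHR R7, 2: R7=11>>2=2
after XOR R1, 15: R1=19^15=28
after MOD R7, 14: R7=2%14=2
after SUB R1, 4: R1=28-4=24
after SHL R6, 4: R6=7<<4=112
after OR R6, 5: R6=112|5=117
after ADD R4, 14: R4=32+14=46
after MUL R7, 2: R7=2*2=4
after SHL R6, 1: R6=117<<1=234
After step 13: R6 = 234.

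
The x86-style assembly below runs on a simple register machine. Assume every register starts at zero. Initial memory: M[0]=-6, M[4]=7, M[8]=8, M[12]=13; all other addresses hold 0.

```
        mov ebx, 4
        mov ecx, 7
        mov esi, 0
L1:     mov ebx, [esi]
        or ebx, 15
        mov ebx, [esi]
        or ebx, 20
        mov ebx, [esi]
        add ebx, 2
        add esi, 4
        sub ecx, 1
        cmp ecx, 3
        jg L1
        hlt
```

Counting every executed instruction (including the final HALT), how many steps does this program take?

after mov ebx, 4: ebx=4
after mov ecx, 7: ecx=7
after mov esi, 0: esi=0
after mov ebx, [esi]: ebx=M[0]=-6
after or ebx, 15: ebx=(-6)|15=-1
after mov ebx, [esi]: ebx=M[0]=-6
after or ebx, 20: ebx=(-6)|20=-2
after mov ebx, [esi]: ebx=M[0]=-6
after add ebx, 2: ebx=(-6)+2=-4
after add esi, 4: esi=0+4=4
after sub ecx, 1: ecx=7-1=6
cmp ecx, 3  (cmp 6,3)
jg L1: taken
after mov ebx, [esi]: ebx=M[4]=7
after or ebx, 15: ebx=7|15=15
after mov ebx, [esi]: ebx=M[4]=7
after or ebx, 20: ebx=7|20=23
after mov ebx, [esi]: ebx=M[4]=7
after add ebx, 2: ebx=7+2=9
after add esi, 4: esi=4+4=8
after sub ecx, 1: ecx=6-1=5
cmp ecx, 3  (cmp 5,3)
jg L1: taken
after mov ebx, [esi]: ebx=M[8]=8
after or ebx, 15: ebx=8|15=15
after mov ebx, [esi]: ebx=M[8]=8
after or ebx, 20: ebx=8|20=28
after mov ebx, [esi]: ebx=M[8]=8
after add ebx, 2: ebx=8+2=10
after add esi, 4: esi=8+4=12
after sub ecx, 1: ecx=5-1=4
cmp ecx, 3  (cmp 4,3)
jg L1: taken
after mov ebx, [esi]: ebx=M[12]=13
after or ebx, 15: ebx=13|15=15
after mov ebx, [esi]: ebx=M[12]=13
after or ebx, 20: ebx=13|20=29
after mov ebx, [esi]: ebx=M[12]=13
after add ebx, 2: ebx=13+2=15
after add esi, 4: esi=12+4=16
after sub ecx, 1: ecx=4-1=3
cmp ecx, 3  (cmp 3,3)
jg L1: not taken
halt.
Total executed instructions: 44.

44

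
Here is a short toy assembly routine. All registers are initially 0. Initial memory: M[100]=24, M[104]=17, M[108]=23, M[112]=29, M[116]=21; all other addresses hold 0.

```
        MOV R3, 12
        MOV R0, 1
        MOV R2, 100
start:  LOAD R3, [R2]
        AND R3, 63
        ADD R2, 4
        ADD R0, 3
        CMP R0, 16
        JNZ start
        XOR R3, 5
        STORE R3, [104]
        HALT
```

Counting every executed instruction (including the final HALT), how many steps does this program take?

R3=12
R0=1
R2=100
R3=M[100]=24
R3=24&63=24
R2=100+4=104
R0=1+3=4
CMP R0, 16  (cmp 4,16)
JNZ start: taken
R3=M[104]=17
R3=17&63=17
R2=104+4=108
R0=4+3=7
CMP R0, 16  (cmp 7,16)
JNZ start: taken
R3=M[108]=23
R3=23&63=23
R2=108+4=112
R0=7+3=10
CMP R0, 16  (cmp 10,16)
JNZ start: taken
R3=M[112]=29
R3=29&63=29
R2=112+4=116
R0=10+3=13
CMP R0, 16  (cmp 13,16)
JNZ start: taken
R3=M[116]=21
R3=21&63=21
R2=116+4=120
R0=13+3=16
CMP R0, 16  (cmp 16,16)
JNZ start: not taken
R3=21^5=16
STORE R3, [104] → M[104]=16
halt.
Total executed instructions: 36.

36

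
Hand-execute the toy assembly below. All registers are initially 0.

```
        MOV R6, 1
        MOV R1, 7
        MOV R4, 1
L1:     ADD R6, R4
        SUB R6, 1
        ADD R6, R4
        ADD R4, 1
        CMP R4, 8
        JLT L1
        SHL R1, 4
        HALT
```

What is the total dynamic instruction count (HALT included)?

R6=1
R1=7
R4=1
R6=1+1=2
R6=2-1=1
R6=1+1=2
R4=1+1=2
CMP R4, 8  (cmp 2,8)
JLT L1: taken
R6=2+2=4
R6=4-1=3
R6=3+2=5
R4=2+1=3
CMP R4, 8  (cmp 3,8)
JLT L1: taken
R6=5+3=8
R6=8-1=7
R6=7+3=10
R4=3+1=4
CMP R4, 8  (cmp 4,8)
JLT L1: taken
R6=10+4=14
R6=14-1=13
R6=13+4=17
R4=4+1=5
CMP R4, 8  (cmp 5,8)
JLT L1: taken
R6=17+5=22
R6=22-1=21
R6=21+5=26
R4=5+1=6
CMP R4, 8  (cmp 6,8)
JLT L1: taken
R6=26+6=32
R6=32-1=31
R6=31+6=37
R4=6+1=7
CMP R4, 8  (cmp 7,8)
JLT L1: taken
R6=37+7=44
R6=44-1=43
R6=43+7=50
R4=7+1=8
CMP R4, 8  (cmp 8,8)
JLT L1: not taken
R1=7<<4=112
halt.
Total executed instructions: 47.

47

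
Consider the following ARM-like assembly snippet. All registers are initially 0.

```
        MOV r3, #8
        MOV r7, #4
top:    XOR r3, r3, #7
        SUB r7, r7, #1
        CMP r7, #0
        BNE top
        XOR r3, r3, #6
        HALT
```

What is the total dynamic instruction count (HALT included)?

r3=8
r7=4
r3=8^7=15
r7=4-1=3
CMP r7, #0  (cmp 3,0)
BNE top: taken
r3=15^7=8
r7=3-1=2
CMP r7, #0  (cmp 2,0)
BNE top: taken
r3=8^7=15
r7=2-1=1
CMP r7, #0  (cmp 1,0)
BNE top: taken
r3=15^7=8
r7=1-1=0
CMP r7, #0  (cmp 0,0)
BNE top: not taken
r3=8^6=14
halt.
Total executed instructions: 20.

20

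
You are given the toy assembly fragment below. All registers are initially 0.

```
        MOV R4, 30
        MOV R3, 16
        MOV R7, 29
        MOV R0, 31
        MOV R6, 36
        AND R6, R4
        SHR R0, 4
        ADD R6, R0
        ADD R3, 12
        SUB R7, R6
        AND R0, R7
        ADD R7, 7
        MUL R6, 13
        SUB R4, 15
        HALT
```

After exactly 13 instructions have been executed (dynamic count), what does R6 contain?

65

R4=30
R3=16
R7=29
R0=31
R6=36
R6=36&30=4
R0=31>>4=1
R6=4+1=5
R3=16+12=28
R7=29-5=24
R0=1&24=0
R7=24+7=31
R6=5*13=65
After step 13: R6 = 65.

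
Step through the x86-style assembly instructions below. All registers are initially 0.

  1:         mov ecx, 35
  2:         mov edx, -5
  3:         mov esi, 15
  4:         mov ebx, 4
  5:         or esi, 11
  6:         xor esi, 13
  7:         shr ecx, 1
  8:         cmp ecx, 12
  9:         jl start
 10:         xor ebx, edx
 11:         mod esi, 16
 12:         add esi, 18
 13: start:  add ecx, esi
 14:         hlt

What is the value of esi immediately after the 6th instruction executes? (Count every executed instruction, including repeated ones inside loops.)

mov ecx, 35 → ecx=35
mov edx, -5 → edx=-5
mov esi, 15 → esi=15
mov ebx, 4 → ebx=4
or esi, 11 → esi=15|11=15
xor esi, 13 → esi=15^13=2
After step 6: esi = 2.

2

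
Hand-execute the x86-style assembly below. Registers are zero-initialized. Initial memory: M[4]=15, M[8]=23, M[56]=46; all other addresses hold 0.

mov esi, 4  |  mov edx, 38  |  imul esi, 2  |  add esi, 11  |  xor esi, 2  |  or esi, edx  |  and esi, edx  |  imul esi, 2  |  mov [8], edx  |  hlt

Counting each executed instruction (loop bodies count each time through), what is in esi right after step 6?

55

after mov esi, 4: esi=4
after mov edx, 38: edx=38
after imul esi, 2: esi=4*2=8
after add esi, 11: esi=8+11=19
after xor esi, 2: esi=19^2=17
after or esi, edx: esi=17|38=55
After step 6: esi = 55.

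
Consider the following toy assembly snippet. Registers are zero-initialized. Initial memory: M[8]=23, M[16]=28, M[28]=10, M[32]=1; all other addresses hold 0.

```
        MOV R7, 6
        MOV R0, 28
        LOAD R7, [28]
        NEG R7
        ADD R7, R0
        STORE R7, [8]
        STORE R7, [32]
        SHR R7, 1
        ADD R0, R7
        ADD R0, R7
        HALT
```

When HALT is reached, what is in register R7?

9

after MOV R7, 6: R7=6
after MOV R0, 28: R0=28
after LOAD R7, [28]: R7=M[28]=10
after NEG R7: R7=-(10)=-10
after ADD R7, R0: R7=(-10)+28=18
STORE R7, [8] → M[8]=18
STORE R7, [32] → M[32]=18
after SHR R7, 1: R7=18>>1=9
after ADD R0, R7: R0=28+9=37
after ADD R0, R7: R0=37+9=46
halt.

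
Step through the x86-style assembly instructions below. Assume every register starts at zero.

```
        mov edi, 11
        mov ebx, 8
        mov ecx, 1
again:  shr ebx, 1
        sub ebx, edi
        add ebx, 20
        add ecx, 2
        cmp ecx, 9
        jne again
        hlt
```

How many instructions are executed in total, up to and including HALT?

after mov edi, 11: edi=11
after mov ebx, 8: ebx=8
after mov ecx, 1: ecx=1
after shr ebx, 1: ebx=8>>1=4
after sub ebx, edi: ebx=4-11=-7
after add ebx, 20: ebx=(-7)+20=13
after add ecx, 2: ecx=1+2=3
cmp ecx, 9  (cmp 3,9)
jne again: taken
after shr ebx, 1: ebx=13>>1=6
after sub ebx, edi: ebx=6-11=-5
after add ebx, 20: ebx=(-5)+20=15
after add ecx, 2: ecx=3+2=5
cmp ecx, 9  (cmp 5,9)
jne again: taken
after shr ebx, 1: ebx=15>>1=7
after sub ebx, edi: ebx=7-11=-4
after add ebx, 20: ebx=(-4)+20=16
after add ecx, 2: ecx=5+2=7
cmp ecx, 9  (cmp 7,9)
jne again: taken
after shr ebx, 1: ebx=16>>1=8
after sub ebx, edi: ebx=8-11=-3
after add ebx, 20: ebx=(-3)+20=17
after add ecx, 2: ecx=7+2=9
cmp ecx, 9  (cmp 9,9)
jne again: not taken
halt.
Total executed instructions: 28.

28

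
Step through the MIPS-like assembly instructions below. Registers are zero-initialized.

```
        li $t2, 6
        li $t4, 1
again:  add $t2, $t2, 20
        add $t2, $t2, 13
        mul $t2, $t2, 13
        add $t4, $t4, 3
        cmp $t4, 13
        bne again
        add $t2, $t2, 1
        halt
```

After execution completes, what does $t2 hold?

after li $t2, 6: $t2=6
after li $t4, 1: $t4=1
after add $t2, $t2, 20: $t2=6+20=26
after add $t2, $t2, 13: $t2=26+13=39
after mul $t2, $t2, 13: $t2=39*13=507
after add $t4, $t4, 3: $t4=1+3=4
cmp $t4, 13  (cmp 4,13)
bne again: taken
after add $t2, $t2, 20: $t2=507+20=527
after add $t2, $t2, 13: $t2=527+13=540
after mul $t2, $t2, 13: $t2=540*13=7020
after add $t4, $t4, 3: $t4=4+3=7
cmp $t4, 13  (cmp 7,13)
bne again: taken
after add $t2, $t2, 20: $t2=7020+20=7040
after add $t2, $t2, 13: $t2=7040+13=7053
after mul $t2, $t2, 13: $t2=7053*13=91689
after add $t4, $t4, 3: $t4=7+3=10
cmp $t4, 13  (cmp 10,13)
bne again: taken
after add $t2, $t2, 20: $t2=91689+20=91709
after add $t2, $t2, 13: $t2=91709+13=91722
after mul $t2, $t2, 13: $t2=91722*13=1192386
after add $t4, $t4, 3: $t4=10+3=13
cmp $t4, 13  (cmp 13,13)
bne again: not taken
after add $t2, $t2, 1: $t2=1192386+1=1192387
halt.

1192387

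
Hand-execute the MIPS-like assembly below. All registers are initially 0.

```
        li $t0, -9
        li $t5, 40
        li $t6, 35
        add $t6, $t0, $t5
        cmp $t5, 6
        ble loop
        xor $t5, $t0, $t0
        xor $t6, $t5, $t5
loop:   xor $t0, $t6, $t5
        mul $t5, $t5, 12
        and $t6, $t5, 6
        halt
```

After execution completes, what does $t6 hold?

0

after li $t0, -9: $t0=-9
after li $t5, 40: $t5=40
after li $t6, 35: $t6=35
after add $t6, $t0, $t5: $t6=(-9)+40=31
cmp $t5, 6  (cmp 40,6)
ble loop: not taken
after xor $t5, $t0, $t0: $t5=(-9)^(-9)=0
after xor $t6, $t5, $t5: $t6=0^0=0
after xor $t0, $t6, $t5: $t0=0^0=0
after mul $t5, $t5, 12: $t5=0*12=0
after and $t6, $t5, 6: $t6=0&6=0
halt.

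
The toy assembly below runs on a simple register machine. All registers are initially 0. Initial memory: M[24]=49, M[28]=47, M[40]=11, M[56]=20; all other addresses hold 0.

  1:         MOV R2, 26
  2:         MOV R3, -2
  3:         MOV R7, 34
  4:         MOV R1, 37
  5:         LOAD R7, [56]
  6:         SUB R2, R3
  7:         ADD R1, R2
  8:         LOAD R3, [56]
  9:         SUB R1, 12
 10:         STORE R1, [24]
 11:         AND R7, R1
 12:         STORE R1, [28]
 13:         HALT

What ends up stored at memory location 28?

53

MOV R2, 26 → R2=26
MOV R3, -2 → R3=-2
MOV R7, 34 → R7=34
MOV R1, 37 → R1=37
LOAD R7, [56] → R7=M[56]=20
SUB R2, R3 → R2=26-(-2)=28
ADD R1, R2 → R1=37+28=65
LOAD R3, [56] → R3=M[56]=20
SUB R1, 12 → R1=65-12=53
STORE R1, [24] → M[24]=53
AND R7, R1 → R7=20&53=20
STORE R1, [28] → M[28]=53
halt.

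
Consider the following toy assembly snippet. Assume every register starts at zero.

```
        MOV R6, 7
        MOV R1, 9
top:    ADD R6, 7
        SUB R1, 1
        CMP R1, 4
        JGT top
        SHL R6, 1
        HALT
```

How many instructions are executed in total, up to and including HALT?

24

after MOV R6, 7: R6=7
after MOV R1, 9: R1=9
after ADD R6, 7: R6=7+7=14
after SUB R1, 1: R1=9-1=8
CMP R1, 4  (cmp 8,4)
JGT top: taken
after ADD R6, 7: R6=14+7=21
after SUB R1, 1: R1=8-1=7
CMP R1, 4  (cmp 7,4)
JGT top: taken
after ADD R6, 7: R6=21+7=28
after SUB R1, 1: R1=7-1=6
CMP R1, 4  (cmp 6,4)
JGT top: taken
after ADD R6, 7: R6=28+7=35
after SUB R1, 1: R1=6-1=5
CMP R1, 4  (cmp 5,4)
JGT top: taken
after ADD R6, 7: R6=35+7=42
after SUB R1, 1: R1=5-1=4
CMP R1, 4  (cmp 4,4)
JGT top: not taken
after SHL R6, 1: R6=42<<1=84
halt.
Total executed instructions: 24.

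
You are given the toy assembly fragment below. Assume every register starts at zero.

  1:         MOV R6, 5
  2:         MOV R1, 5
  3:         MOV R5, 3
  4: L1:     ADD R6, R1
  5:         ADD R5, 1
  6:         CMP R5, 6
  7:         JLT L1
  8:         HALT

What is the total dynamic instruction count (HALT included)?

R6=5
R1=5
R5=3
R6=5+5=10
R5=3+1=4
CMP R5, 6  (cmp 4,6)
JLT L1: taken
R6=10+5=15
R5=4+1=5
CMP R5, 6  (cmp 5,6)
JLT L1: taken
R6=15+5=20
R5=5+1=6
CMP R5, 6  (cmp 6,6)
JLT L1: not taken
halt.
Total executed instructions: 16.

16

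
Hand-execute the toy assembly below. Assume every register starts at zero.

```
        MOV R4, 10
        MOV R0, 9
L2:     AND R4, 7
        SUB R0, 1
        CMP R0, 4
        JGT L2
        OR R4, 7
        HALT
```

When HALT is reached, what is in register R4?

7

after MOV R4, 10: R4=10
after MOV R0, 9: R0=9
after AND R4, 7: R4=10&7=2
after SUB R0, 1: R0=9-1=8
CMP R0, 4  (cmp 8,4)
JGT L2: taken
after AND R4, 7: R4=2&7=2
after SUB R0, 1: R0=8-1=7
CMP R0, 4  (cmp 7,4)
JGT L2: taken
after AND R4, 7: R4=2&7=2
after SUB R0, 1: R0=7-1=6
CMP R0, 4  (cmp 6,4)
JGT L2: taken
after AND R4, 7: R4=2&7=2
after SUB R0, 1: R0=6-1=5
CMP R0, 4  (cmp 5,4)
JGT L2: taken
after AND R4, 7: R4=2&7=2
after SUB R0, 1: R0=5-1=4
CMP R0, 4  (cmp 4,4)
JGT L2: not taken
after OR R4, 7: R4=2|7=7
halt.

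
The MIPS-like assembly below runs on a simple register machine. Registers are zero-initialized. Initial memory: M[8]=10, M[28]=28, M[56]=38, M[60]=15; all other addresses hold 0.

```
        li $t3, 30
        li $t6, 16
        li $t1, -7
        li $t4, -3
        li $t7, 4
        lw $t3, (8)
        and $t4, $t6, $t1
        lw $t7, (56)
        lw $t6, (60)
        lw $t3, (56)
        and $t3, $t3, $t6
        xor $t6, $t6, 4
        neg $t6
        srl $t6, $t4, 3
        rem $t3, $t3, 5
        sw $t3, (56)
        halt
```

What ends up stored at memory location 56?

li $t3, 30 → $t3=30
li $t6, 16 → $t6=16
li $t1, -7 → $t1=-7
li $t4, -3 → $t4=-3
li $t7, 4 → $t7=4
lw $t3, (8) → $t3=M[8]=10
and $t4, $t6, $t1 → $t4=16&(-7)=16
lw $t7, (56) → $t7=M[56]=38
lw $t6, (60) → $t6=M[60]=15
lw $t3, (56) → $t3=M[56]=38
and $t3, $t3, $t6 → $t3=38&15=6
xor $t6, $t6, 4 → $t6=15^4=11
neg $t6 → $t6=-(11)=-11
srl $t6, $t4, 3 → $t6=16>>3=2
rem $t3, $t3, 5 → $t3=6%5=1
sw $t3, (56) → M[56]=1
halt.

1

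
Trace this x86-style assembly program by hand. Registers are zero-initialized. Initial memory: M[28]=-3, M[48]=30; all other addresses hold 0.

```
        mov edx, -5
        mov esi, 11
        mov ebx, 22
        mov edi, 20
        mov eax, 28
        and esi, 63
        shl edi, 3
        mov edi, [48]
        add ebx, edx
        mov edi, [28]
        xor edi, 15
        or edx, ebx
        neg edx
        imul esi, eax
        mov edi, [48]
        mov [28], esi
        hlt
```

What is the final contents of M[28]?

after mov edx, -5: edx=-5
after mov esi, 11: esi=11
after mov ebx, 22: ebx=22
after mov edi, 20: edi=20
after mov eax, 28: eax=28
after and esi, 63: esi=11&63=11
after shl edi, 3: edi=20<<3=160
after mov edi, [48]: edi=M[48]=30
after add ebx, edx: ebx=22+(-5)=17
after mov edi, [28]: edi=M[28]=-3
after xor edi, 15: edi=(-3)^15=-14
after or edx, ebx: edx=(-5)|17=-5
after neg edx: edx=-(-5)=5
after imul esi, eax: esi=11*28=308
after mov edi, [48]: edi=M[48]=30
mov [28], esi → M[28]=308
halt.

308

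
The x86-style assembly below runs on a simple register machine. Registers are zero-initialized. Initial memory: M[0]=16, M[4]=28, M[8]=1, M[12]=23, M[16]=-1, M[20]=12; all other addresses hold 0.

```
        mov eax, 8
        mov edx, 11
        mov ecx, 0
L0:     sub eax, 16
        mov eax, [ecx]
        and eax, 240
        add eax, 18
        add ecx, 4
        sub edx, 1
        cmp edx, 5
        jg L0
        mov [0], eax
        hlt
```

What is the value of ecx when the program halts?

mov eax, 8 → eax=8
mov edx, 11 → edx=11
mov ecx, 0 → ecx=0
sub eax, 16 → eax=8-16=-8
mov eax, [ecx] → eax=M[0]=16
and eax, 240 → eax=16&240=16
add eax, 18 → eax=16+18=34
add ecx, 4 → ecx=0+4=4
sub edx, 1 → edx=11-1=10
cmp edx, 5  (cmp 10,5)
jg L0: taken
sub eax, 16 → eax=34-16=18
mov eax, [ecx] → eax=M[4]=28
and eax, 240 → eax=28&240=16
add eax, 18 → eax=16+18=34
add ecx, 4 → ecx=4+4=8
sub edx, 1 → edx=10-1=9
cmp edx, 5  (cmp 9,5)
jg L0: taken
sub eax, 16 → eax=34-16=18
mov eax, [ecx] → eax=M[8]=1
and eax, 240 → eax=1&240=0
add eax, 18 → eax=0+18=18
add ecx, 4 → ecx=8+4=12
sub edx, 1 → edx=9-1=8
cmp edx, 5  (cmp 8,5)
jg L0: taken
sub eax, 16 → eax=18-16=2
mov eax, [ecx] → eax=M[12]=23
and eax, 240 → eax=23&240=16
add eax, 18 → eax=16+18=34
add ecx, 4 → ecx=12+4=16
sub edx, 1 → edx=8-1=7
cmp edx, 5  (cmp 7,5)
jg L0: taken
sub eax, 16 → eax=34-16=18
mov eax, [ecx] → eax=M[16]=-1
and eax, 240 → eax=(-1)&240=240
add eax, 18 → eax=240+18=258
add ecx, 4 → ecx=16+4=20
sub edx, 1 → edx=7-1=6
cmp edx, 5  (cmp 6,5)
jg L0: taken
sub eax, 16 → eax=258-16=242
mov eax, [ecx] → eax=M[20]=12
and eax, 240 → eax=12&240=0
add eax, 18 → eax=0+18=18
add ecx, 4 → ecx=20+4=24
sub edx, 1 → edx=6-1=5
cmp edx, 5  (cmp 5,5)
jg L0: not taken
mov [0], eax → M[0]=18
halt.

24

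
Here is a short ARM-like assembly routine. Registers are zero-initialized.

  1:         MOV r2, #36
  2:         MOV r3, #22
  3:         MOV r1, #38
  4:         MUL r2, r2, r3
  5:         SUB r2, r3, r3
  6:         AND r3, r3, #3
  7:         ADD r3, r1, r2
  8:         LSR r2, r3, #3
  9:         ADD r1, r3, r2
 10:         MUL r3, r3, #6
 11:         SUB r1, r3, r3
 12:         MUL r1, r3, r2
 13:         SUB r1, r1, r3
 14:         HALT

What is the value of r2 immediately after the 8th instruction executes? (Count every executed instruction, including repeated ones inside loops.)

r2=36
r3=22
r1=38
r2=36*22=792
r2=22-22=0
r3=22&3=2
r3=38+0=38
r2=38>>3=4
After step 8: r2 = 4.

4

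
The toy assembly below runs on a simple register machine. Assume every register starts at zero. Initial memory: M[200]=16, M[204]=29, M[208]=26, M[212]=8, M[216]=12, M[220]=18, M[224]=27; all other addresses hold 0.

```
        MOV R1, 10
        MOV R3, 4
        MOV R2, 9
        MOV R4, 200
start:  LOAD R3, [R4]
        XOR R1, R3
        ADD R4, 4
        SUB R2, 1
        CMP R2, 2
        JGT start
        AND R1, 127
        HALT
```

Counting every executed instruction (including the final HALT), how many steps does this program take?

48

R1=10
R3=4
R2=9
R4=200
R3=M[200]=16
R1=10^16=26
R4=200+4=204
R2=9-1=8
CMP R2, 2  (cmp 8,2)
JGT start: taken
R3=M[204]=29
R1=26^29=7
R4=204+4=208
R2=8-1=7
CMP R2, 2  (cmp 7,2)
JGT start: taken
R3=M[208]=26
R1=7^26=29
R4=208+4=212
R2=7-1=6
CMP R2, 2  (cmp 6,2)
JGT start: taken
R3=M[212]=8
R1=29^8=21
R4=212+4=216
R2=6-1=5
CMP R2, 2  (cmp 5,2)
JGT start: taken
R3=M[216]=12
R1=21^12=25
R4=216+4=220
R2=5-1=4
CMP R2, 2  (cmp 4,2)
JGT start: taken
R3=M[220]=18
R1=25^18=11
R4=220+4=224
R2=4-1=3
CMP R2, 2  (cmp 3,2)
JGT start: taken
R3=M[224]=27
R1=11^27=16
R4=224+4=228
R2=3-1=2
CMP R2, 2  (cmp 2,2)
JGT start: not taken
R1=16&127=16
halt.
Total executed instructions: 48.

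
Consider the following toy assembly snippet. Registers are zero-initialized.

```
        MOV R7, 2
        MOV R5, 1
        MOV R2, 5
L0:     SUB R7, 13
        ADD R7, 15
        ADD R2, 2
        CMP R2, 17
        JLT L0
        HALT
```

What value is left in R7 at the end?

14

after MOV R7, 2: R7=2
after MOV R5, 1: R5=1
after MOV R2, 5: R2=5
after SUB R7, 13: R7=2-13=-11
after ADD R7, 15: R7=(-11)+15=4
after ADD R2, 2: R2=5+2=7
CMP R2, 17  (cmp 7,17)
JLT L0: taken
after SUB R7, 13: R7=4-13=-9
after ADD R7, 15: R7=(-9)+15=6
after ADD R2, 2: R2=7+2=9
CMP R2, 17  (cmp 9,17)
JLT L0: taken
after SUB R7, 13: R7=6-13=-7
after ADD R7, 15: R7=(-7)+15=8
after ADD R2, 2: R2=9+2=11
CMP R2, 17  (cmp 11,17)
JLT L0: taken
after SUB R7, 13: R7=8-13=-5
after ADD R7, 15: R7=(-5)+15=10
after ADD R2, 2: R2=11+2=13
CMP R2, 17  (cmp 13,17)
JLT L0: taken
after SUB R7, 13: R7=10-13=-3
after ADD R7, 15: R7=(-3)+15=12
after ADD R2, 2: R2=13+2=15
CMP R2, 17  (cmp 15,17)
JLT L0: taken
after SUB R7, 13: R7=12-13=-1
after ADD R7, 15: R7=(-1)+15=14
after ADD R2, 2: R2=15+2=17
CMP R2, 17  (cmp 17,17)
JLT L0: not taken
halt.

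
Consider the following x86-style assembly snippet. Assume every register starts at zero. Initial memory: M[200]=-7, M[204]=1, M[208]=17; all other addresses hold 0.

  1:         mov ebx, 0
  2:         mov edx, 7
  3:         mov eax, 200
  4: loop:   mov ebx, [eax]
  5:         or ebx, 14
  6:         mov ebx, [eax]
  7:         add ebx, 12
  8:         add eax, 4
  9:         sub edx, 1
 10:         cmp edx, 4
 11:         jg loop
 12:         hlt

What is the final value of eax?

after mov ebx, 0: ebx=0
after mov edx, 7: edx=7
after mov eax, 200: eax=200
after mov ebx, [eax]: ebx=M[200]=-7
after or ebx, 14: ebx=(-7)|14=-1
after mov ebx, [eax]: ebx=M[200]=-7
after add ebx, 12: ebx=(-7)+12=5
after add eax, 4: eax=200+4=204
after sub edx, 1: edx=7-1=6
cmp edx, 4  (cmp 6,4)
jg loop: taken
after mov ebx, [eax]: ebx=M[204]=1
after or ebx, 14: ebx=1|14=15
after mov ebx, [eax]: ebx=M[204]=1
after add ebx, 12: ebx=1+12=13
after add eax, 4: eax=204+4=208
after sub edx, 1: edx=6-1=5
cmp edx, 4  (cmp 5,4)
jg loop: taken
after mov ebx, [eax]: ebx=M[208]=17
after or ebx, 14: ebx=17|14=31
after mov ebx, [eax]: ebx=M[208]=17
after add ebx, 12: ebx=17+12=29
after add eax, 4: eax=208+4=212
after sub edx, 1: edx=5-1=4
cmp edx, 4  (cmp 4,4)
jg loop: not taken
halt.

212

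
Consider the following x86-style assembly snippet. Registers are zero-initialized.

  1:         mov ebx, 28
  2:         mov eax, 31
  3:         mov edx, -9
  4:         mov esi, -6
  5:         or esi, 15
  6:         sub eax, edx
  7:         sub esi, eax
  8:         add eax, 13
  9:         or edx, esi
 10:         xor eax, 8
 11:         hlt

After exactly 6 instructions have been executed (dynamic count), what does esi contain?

ebx=28
eax=31
edx=-9
esi=-6
esi=(-6)|15=-1
eax=31-(-9)=40
After step 6: esi = -1.

-1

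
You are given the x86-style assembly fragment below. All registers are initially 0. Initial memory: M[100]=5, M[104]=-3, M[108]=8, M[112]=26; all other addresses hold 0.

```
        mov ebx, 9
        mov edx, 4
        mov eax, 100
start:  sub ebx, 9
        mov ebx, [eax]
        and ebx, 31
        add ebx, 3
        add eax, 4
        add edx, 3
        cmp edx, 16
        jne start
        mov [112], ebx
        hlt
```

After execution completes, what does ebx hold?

29

after mov ebx, 9: ebx=9
after mov edx, 4: edx=4
after mov eax, 100: eax=100
after sub ebx, 9: ebx=9-9=0
after mov ebx, [eax]: ebx=M[100]=5
after and ebx, 31: ebx=5&31=5
after add ebx, 3: ebx=5+3=8
after add eax, 4: eax=100+4=104
after add edx, 3: edx=4+3=7
cmp edx, 16  (cmp 7,16)
jne start: taken
after sub ebx, 9: ebx=8-9=-1
after mov ebx, [eax]: ebx=M[104]=-3
after and ebx, 31: ebx=(-3)&31=29
after add ebx, 3: ebx=29+3=32
after add eax, 4: eax=104+4=108
after add edx, 3: edx=7+3=10
cmp edx, 16  (cmp 10,16)
jne start: taken
after sub ebx, 9: ebx=32-9=23
after mov ebx, [eax]: ebx=M[108]=8
after and ebx, 31: ebx=8&31=8
after add ebx, 3: ebx=8+3=11
after add eax, 4: eax=108+4=112
after add edx, 3: edx=10+3=13
cmp edx, 16  (cmp 13,16)
jne start: taken
after sub ebx, 9: ebx=11-9=2
after mov ebx, [eax]: ebx=M[112]=26
after and ebx, 31: ebx=26&31=26
after add ebx, 3: ebx=26+3=29
after add eax, 4: eax=112+4=116
after add edx, 3: edx=13+3=16
cmp edx, 16  (cmp 16,16)
jne start: not taken
mov [112], ebx → M[112]=29
halt.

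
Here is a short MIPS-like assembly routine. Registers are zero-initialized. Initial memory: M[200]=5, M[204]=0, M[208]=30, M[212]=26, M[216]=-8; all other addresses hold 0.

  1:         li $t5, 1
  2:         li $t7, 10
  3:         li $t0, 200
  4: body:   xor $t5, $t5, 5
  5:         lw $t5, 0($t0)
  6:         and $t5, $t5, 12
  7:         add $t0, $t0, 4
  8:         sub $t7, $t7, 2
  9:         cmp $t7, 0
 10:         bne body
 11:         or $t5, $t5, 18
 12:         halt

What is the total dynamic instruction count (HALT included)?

40

li $t5, 1 → $t5=1
li $t7, 10 → $t7=10
li $t0, 200 → $t0=200
xor $t5, $t5, 5 → $t5=1^5=4
lw $t5, 0($t0) → $t5=M[200]=5
and $t5, $t5, 12 → $t5=5&12=4
add $t0, $t0, 4 → $t0=200+4=204
sub $t7, $t7, 2 → $t7=10-2=8
cmp $t7, 0  (cmp 8,0)
bne body: taken
xor $t5, $t5, 5 → $t5=4^5=1
lw $t5, 0($t0) → $t5=M[204]=0
and $t5, $t5, 12 → $t5=0&12=0
add $t0, $t0, 4 → $t0=204+4=208
sub $t7, $t7, 2 → $t7=8-2=6
cmp $t7, 0  (cmp 6,0)
bne body: taken
xor $t5, $t5, 5 → $t5=0^5=5
lw $t5, 0($t0) → $t5=M[208]=30
and $t5, $t5, 12 → $t5=30&12=12
add $t0, $t0, 4 → $t0=208+4=212
sub $t7, $t7, 2 → $t7=6-2=4
cmp $t7, 0  (cmp 4,0)
bne body: taken
xor $t5, $t5, 5 → $t5=12^5=9
lw $t5, 0($t0) → $t5=M[212]=26
and $t5, $t5, 12 → $t5=26&12=8
add $t0, $t0, 4 → $t0=212+4=216
sub $t7, $t7, 2 → $t7=4-2=2
cmp $t7, 0  (cmp 2,0)
bne body: taken
xor $t5, $t5, 5 → $t5=8^5=13
lw $t5, 0($t0) → $t5=M[216]=-8
and $t5, $t5, 12 → $t5=(-8)&12=8
add $t0, $t0, 4 → $t0=216+4=220
sub $t7, $t7, 2 → $t7=2-2=0
cmp $t7, 0  (cmp 0,0)
bne body: not taken
or $t5, $t5, 18 → $t5=8|18=26
halt.
Total executed instructions: 40.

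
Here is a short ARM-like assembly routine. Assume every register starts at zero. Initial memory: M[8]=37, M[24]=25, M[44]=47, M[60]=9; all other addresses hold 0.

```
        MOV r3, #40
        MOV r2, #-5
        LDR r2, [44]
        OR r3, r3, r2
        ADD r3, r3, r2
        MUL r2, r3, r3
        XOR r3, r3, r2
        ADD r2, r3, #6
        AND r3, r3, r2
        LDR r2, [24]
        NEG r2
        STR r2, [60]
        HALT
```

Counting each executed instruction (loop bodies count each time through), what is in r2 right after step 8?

MOV r3, #40 → r3=40
MOV r2, #-5 → r2=-5
LDR r2, [44] → r2=M[44]=47
OR r3, r3, r2 → r3=40|47=47
ADD r3, r3, r2 → r3=47+47=94
MUL r2, r3, r3 → r2=94*94=8836
XOR r3, r3, r2 → r3=94^8836=8922
ADD r2, r3, #6 → r2=8922+6=8928
After step 8: r2 = 8928.

8928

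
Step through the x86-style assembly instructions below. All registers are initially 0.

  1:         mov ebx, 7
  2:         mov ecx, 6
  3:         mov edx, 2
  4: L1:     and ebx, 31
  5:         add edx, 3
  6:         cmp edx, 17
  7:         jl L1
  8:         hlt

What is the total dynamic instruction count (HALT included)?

24

after mov ebx, 7: ebx=7
after mov ecx, 6: ecx=6
after mov edx, 2: edx=2
after and ebx, 31: ebx=7&31=7
after add edx, 3: edx=2+3=5
cmp edx, 17  (cmp 5,17)
jl L1: taken
after and ebx, 31: ebx=7&31=7
after add edx, 3: edx=5+3=8
cmp edx, 17  (cmp 8,17)
jl L1: taken
after and ebx, 31: ebx=7&31=7
after add edx, 3: edx=8+3=11
cmp edx, 17  (cmp 11,17)
jl L1: taken
after and ebx, 31: ebx=7&31=7
after add edx, 3: edx=11+3=14
cmp edx, 17  (cmp 14,17)
jl L1: taken
after and ebx, 31: ebx=7&31=7
after add edx, 3: edx=14+3=17
cmp edx, 17  (cmp 17,17)
jl L1: not taken
halt.
Total executed instructions: 24.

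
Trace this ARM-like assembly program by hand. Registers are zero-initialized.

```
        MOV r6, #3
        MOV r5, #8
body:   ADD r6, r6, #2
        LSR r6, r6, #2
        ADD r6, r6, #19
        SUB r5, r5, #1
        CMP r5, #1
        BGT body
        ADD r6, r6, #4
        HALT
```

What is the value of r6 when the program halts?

29

MOV r6, #3 → r6=3
MOV r5, #8 → r5=8
ADD r6, r6, #2 → r6=3+2=5
LSR r6, r6, #2 → r6=5>>2=1
ADD r6, r6, #19 → r6=1+19=20
SUB r5, r5, #1 → r5=8-1=7
CMP r5, #1  (cmp 7,1)
BGT body: taken
ADD r6, r6, #2 → r6=20+2=22
LSR r6, r6, #2 → r6=22>>2=5
ADD r6, r6, #19 → r6=5+19=24
SUB r5, r5, #1 → r5=7-1=6
CMP r5, #1  (cmp 6,1)
BGT body: taken
ADD r6, r6, #2 → r6=24+2=26
LSR r6, r6, #2 → r6=26>>2=6
ADD r6, r6, #19 → r6=6+19=25
SUB r5, r5, #1 → r5=6-1=5
CMP r5, #1  (cmp 5,1)
BGT body: taken
ADD r6, r6, #2 → r6=25+2=27
LSR r6, r6, #2 → r6=27>>2=6
ADD r6, r6, #19 → r6=6+19=25
SUB r5, r5, #1 → r5=5-1=4
CMP r5, #1  (cmp 4,1)
BGT body: taken
ADD r6, r6, #2 → r6=25+2=27
LSR r6, r6, #2 → r6=27>>2=6
ADD r6, r6, #19 → r6=6+19=25
SUB r5, r5, #1 → r5=4-1=3
CMP r5, #1  (cmp 3,1)
BGT body: taken
ADD r6, r6, #2 → r6=25+2=27
LSR r6, r6, #2 → r6=27>>2=6
ADD r6, r6, #19 → r6=6+19=25
SUB r5, r5, #1 → r5=3-1=2
CMP r5, #1  (cmp 2,1)
BGT body: taken
ADD r6, r6, #2 → r6=25+2=27
LSR r6, r6, #2 → r6=27>>2=6
ADD r6, r6, #19 → r6=6+19=25
SUB r5, r5, #1 → r5=2-1=1
CMP r5, #1  (cmp 1,1)
BGT body: not taken
ADD r6, r6, #4 → r6=25+4=29
halt.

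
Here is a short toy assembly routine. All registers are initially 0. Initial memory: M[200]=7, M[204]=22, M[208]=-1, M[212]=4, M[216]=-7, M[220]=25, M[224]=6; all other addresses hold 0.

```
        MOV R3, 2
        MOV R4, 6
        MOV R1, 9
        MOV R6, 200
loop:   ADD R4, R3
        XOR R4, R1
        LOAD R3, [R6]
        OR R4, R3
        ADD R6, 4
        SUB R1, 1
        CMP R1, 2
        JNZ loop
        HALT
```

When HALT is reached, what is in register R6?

MOV R3, 2 → R3=2
MOV R4, 6 → R4=6
MOV R1, 9 → R1=9
MOV R6, 200 → R6=200
ADD R4, R3 → R4=6+2=8
XOR R4, R1 → R4=8^9=1
LOAD R3, [R6] → R3=M[200]=7
OR R4, R3 → R4=1|7=7
ADD R6, 4 → R6=200+4=204
SUB R1, 1 → R1=9-1=8
CMP R1, 2  (cmp 8,2)
JNZ loop: taken
ADD R4, R3 → R4=7+7=14
XOR R4, R1 → R4=14^8=6
LOAD R3, [R6] → R3=M[204]=22
OR R4, R3 → R4=6|22=22
ADD R6, 4 → R6=204+4=208
SUB R1, 1 → R1=8-1=7
CMP R1, 2  (cmp 7,2)
JNZ loop: taken
ADD R4, R3 → R4=22+22=44
XOR R4, R1 → R4=44^7=43
LOAD R3, [R6] → R3=M[208]=-1
OR R4, R3 → R4=43|(-1)=-1
ADD R6, 4 → R6=208+4=212
SUB R1, 1 → R1=7-1=6
CMP R1, 2  (cmp 6,2)
JNZ loop: taken
ADD R4, R3 → R4=(-1)+(-1)=-2
XOR R4, R1 → R4=(-2)^6=-8
LOAD R3, [R6] → R3=M[212]=4
OR R4, R3 → R4=(-8)|4=-4
ADD R6, 4 → R6=212+4=216
SUB R1, 1 → R1=6-1=5
CMP R1, 2  (cmp 5,2)
JNZ loop: taken
ADD R4, R3 → R4=(-4)+4=0
XOR R4, R1 → R4=0^5=5
LOAD R3, [R6] → R3=M[216]=-7
OR R4, R3 → R4=5|(-7)=-3
ADD R6, 4 → R6=216+4=220
SUB R1, 1 → R1=5-1=4
CMP R1, 2  (cmp 4,2)
JNZ loop: taken
ADD R4, R3 → R4=(-3)+(-7)=-10
XOR R4, R1 → R4=(-10)^4=-14
LOAD R3, [R6] → R3=M[220]=25
OR R4, R3 → R4=(-14)|25=-5
ADD R6, 4 → R6=220+4=224
SUB R1, 1 → R1=4-1=3
CMP R1, 2  (cmp 3,2)
JNZ loop: taken
ADD R4, R3 → R4=(-5)+25=20
XOR R4, R1 → R4=20^3=23
LOAD R3, [R6] → R3=M[224]=6
OR R4, R3 → R4=23|6=23
ADD R6, 4 → R6=224+4=228
SUB R1, 1 → R1=3-1=2
CMP R1, 2  (cmp 2,2)
JNZ loop: not taken
halt.

228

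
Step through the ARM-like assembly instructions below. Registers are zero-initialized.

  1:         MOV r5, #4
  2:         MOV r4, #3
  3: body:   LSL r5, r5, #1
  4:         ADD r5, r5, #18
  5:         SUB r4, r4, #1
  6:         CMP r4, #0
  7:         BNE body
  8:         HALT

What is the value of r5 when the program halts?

158

MOV r5, #4 → r5=4
MOV r4, #3 → r4=3
LSL r5, r5, #1 → r5=4<<1=8
ADD r5, r5, #18 → r5=8+18=26
SUB r4, r4, #1 → r4=3-1=2
CMP r4, #0  (cmp 2,0)
BNE body: taken
LSL r5, r5, #1 → r5=26<<1=52
ADD r5, r5, #18 → r5=52+18=70
SUB r4, r4, #1 → r4=2-1=1
CMP r4, #0  (cmp 1,0)
BNE body: taken
LSL r5, r5, #1 → r5=70<<1=140
ADD r5, r5, #18 → r5=140+18=158
SUB r4, r4, #1 → r4=1-1=0
CMP r4, #0  (cmp 0,0)
BNE body: not taken
halt.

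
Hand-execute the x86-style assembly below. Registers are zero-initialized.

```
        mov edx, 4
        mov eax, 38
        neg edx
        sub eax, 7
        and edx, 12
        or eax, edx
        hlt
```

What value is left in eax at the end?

31

after mov edx, 4: edx=4
after mov eax, 38: eax=38
after neg edx: edx=-(4)=-4
after sub eax, 7: eax=38-7=31
after and edx, 12: edx=(-4)&12=12
after or eax, edx: eax=31|12=31
halt.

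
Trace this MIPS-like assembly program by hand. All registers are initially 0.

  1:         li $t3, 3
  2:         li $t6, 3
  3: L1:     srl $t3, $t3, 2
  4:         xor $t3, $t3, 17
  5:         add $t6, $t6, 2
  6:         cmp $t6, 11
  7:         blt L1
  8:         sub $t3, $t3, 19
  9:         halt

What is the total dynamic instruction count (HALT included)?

li $t3, 3 → $t3=3
li $t6, 3 → $t6=3
srl $t3, $t3, 2 → $t3=3>>2=0
xor $t3, $t3, 17 → $t3=0^17=17
add $t6, $t6, 2 → $t6=3+2=5
cmp $t6, 11  (cmp 5,11)
blt L1: taken
srl $t3, $t3, 2 → $t3=17>>2=4
xor $t3, $t3, 17 → $t3=4^17=21
add $t6, $t6, 2 → $t6=5+2=7
cmp $t6, 11  (cmp 7,11)
blt L1: taken
srl $t3, $t3, 2 → $t3=21>>2=5
xor $t3, $t3, 17 → $t3=5^17=20
add $t6, $t6, 2 → $t6=7+2=9
cmp $t6, 11  (cmp 9,11)
blt L1: taken
srl $t3, $t3, 2 → $t3=20>>2=5
xor $t3, $t3, 17 → $t3=5^17=20
add $t6, $t6, 2 → $t6=9+2=11
cmp $t6, 11  (cmp 11,11)
blt L1: not taken
sub $t3, $t3, 19 → $t3=20-19=1
halt.
Total executed instructions: 24.

24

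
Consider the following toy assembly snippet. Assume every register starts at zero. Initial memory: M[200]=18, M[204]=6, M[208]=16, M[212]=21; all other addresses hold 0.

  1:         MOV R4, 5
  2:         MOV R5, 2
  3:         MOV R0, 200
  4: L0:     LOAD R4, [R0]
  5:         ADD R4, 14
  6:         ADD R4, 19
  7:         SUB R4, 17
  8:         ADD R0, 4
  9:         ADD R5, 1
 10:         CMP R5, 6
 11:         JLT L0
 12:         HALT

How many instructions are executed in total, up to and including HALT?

36

after MOV R4, 5: R4=5
after MOV R5, 2: R5=2
after MOV R0, 200: R0=200
after LOAD R4, [R0]: R4=M[200]=18
after ADD R4, 14: R4=18+14=32
after ADD R4, 19: R4=32+19=51
after SUB R4, 17: R4=51-17=34
after ADD R0, 4: R0=200+4=204
after ADD R5, 1: R5=2+1=3
CMP R5, 6  (cmp 3,6)
JLT L0: taken
after LOAD R4, [R0]: R4=M[204]=6
after ADD R4, 14: R4=6+14=20
after ADD R4, 19: R4=20+19=39
after SUB R4, 17: R4=39-17=22
after ADD R0, 4: R0=204+4=208
after ADD R5, 1: R5=3+1=4
CMP R5, 6  (cmp 4,6)
JLT L0: taken
after LOAD R4, [R0]: R4=M[208]=16
after ADD R4, 14: R4=16+14=30
after ADD R4, 19: R4=30+19=49
after SUB R4, 17: R4=49-17=32
after ADD R0, 4: R0=208+4=212
after ADD R5, 1: R5=4+1=5
CMP R5, 6  (cmp 5,6)
JLT L0: taken
after LOAD R4, [R0]: R4=M[212]=21
after ADD R4, 14: R4=21+14=35
after ADD R4, 19: R4=35+19=54
after SUB R4, 17: R4=54-17=37
after ADD R0, 4: R0=212+4=216
after ADD R5, 1: R5=5+1=6
CMP R5, 6  (cmp 6,6)
JLT L0: not taken
halt.
Total executed instructions: 36.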